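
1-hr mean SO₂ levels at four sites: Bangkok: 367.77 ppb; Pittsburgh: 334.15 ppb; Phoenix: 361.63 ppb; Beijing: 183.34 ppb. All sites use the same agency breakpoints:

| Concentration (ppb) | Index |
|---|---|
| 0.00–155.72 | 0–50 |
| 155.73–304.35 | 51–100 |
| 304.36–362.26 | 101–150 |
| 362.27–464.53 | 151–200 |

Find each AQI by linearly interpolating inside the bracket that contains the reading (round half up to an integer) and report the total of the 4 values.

489

Bangkok: 367.77 lies in 362.27–464.53, so I_lo=151, I_hi=200, C_lo=362.27, C_hi=464.53.
(200−151)/(464.53−362.27) × (367.77−362.27) + 151 = 49/102.26 × 5.50 + 151 ≈ 153.64 → 154.
Pittsburgh 334.15: bracket 304.36–362.26 → index 101–150; slope 49/57.90, offset 29.79.
AQI = 101 + 49/57.90·29.79 ≈ 126.21 ⇒ 126.
Phoenix: 361.63 lies in 304.36–362.26, so I_lo=101, I_hi=150, C_lo=304.36, C_hi=362.26.
(150−101)/(362.26−304.36) × (361.63−304.36) + 101 = 49/57.90 × 57.27 + 101 ≈ 149.47 → 149.
Beijing: 183.34 lies in 155.73–304.35, so I_lo=51, I_hi=100, C_lo=155.73, C_hi=304.35.
(100−51)/(304.35−155.73) × (183.34−155.73) + 51 = 49/148.62 × 27.61 + 51 ≈ 60.10 → 60.
AQIs: Bangkok=154, Pittsburgh=126, Phoenix=149, Beijing=60. Sum = 154 + 126 + 149 + 60 = 489.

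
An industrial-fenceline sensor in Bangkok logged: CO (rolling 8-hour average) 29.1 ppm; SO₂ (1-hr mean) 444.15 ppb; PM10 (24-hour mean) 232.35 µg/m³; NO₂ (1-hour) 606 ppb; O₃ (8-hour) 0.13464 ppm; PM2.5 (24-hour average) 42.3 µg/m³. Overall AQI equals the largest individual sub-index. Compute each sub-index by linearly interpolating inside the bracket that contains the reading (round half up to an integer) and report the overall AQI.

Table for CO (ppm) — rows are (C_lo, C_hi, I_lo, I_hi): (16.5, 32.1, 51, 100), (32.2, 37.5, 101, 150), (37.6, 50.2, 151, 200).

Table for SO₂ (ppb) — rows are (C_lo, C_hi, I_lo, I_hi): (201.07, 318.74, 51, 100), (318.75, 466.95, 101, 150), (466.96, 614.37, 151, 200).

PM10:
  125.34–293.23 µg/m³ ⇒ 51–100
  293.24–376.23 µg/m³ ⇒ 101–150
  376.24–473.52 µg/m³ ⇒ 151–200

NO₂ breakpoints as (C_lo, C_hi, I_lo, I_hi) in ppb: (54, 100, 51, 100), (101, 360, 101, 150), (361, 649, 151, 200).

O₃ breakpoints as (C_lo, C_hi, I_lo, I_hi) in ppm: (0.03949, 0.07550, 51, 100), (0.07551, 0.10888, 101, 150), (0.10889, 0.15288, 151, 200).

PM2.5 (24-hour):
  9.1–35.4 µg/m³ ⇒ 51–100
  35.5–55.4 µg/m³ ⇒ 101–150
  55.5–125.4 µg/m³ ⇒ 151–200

CO: 29.1 ∈ [16.5, 32.1] ↔ index [51, 100].
51 + (29.1−16.5)·(100−51)/(32.1−16.5) = 51 + 12.6·49/15.6 ≈ 90.58, so AQI = 91.
SO₂ 444.15: bracket 318.75–466.95 → index 101–150; slope 49/148.20, offset 125.40.
AQI = 101 + 49/148.20·125.40 ≈ 142.46 ⇒ 142.
PM10: 232.35 lies in 125.34–293.23, so I_lo=51, I_hi=100, C_lo=125.34, C_hi=293.23.
(100−51)/(293.23−125.34) × (232.35−125.34) + 51 = 49/167.89 × 107.01 + 51 ≈ 82.23 → 82.
NO₂: 606 ∈ [361, 649] ↔ index [151, 200].
151 + (606−361)·(200−151)/(649−361) = 151 + 245·49/288 ≈ 192.68, so AQI = 193.
O₃ 0.13464: bracket 0.10889–0.15288 → index 151–200; slope 49/0.04399, offset 0.02575.
AQI = 151 + 49/0.04399·0.02575 ≈ 179.68 ⇒ 180.
PM2.5: 42.3 lies in 35.5–55.4, so I_lo=101, I_hi=150, C_lo=35.5, C_hi=55.4.
(150−101)/(55.4−35.5) × (42.3−35.5) + 101 = 49/19.9 × 6.8 + 101 ≈ 117.74 → 118.
Sub-indices: CO→91, SO₂→142, PM10→82, NO₂→193, O₃→180, PM2.5→118. Overall AQI = max = 193; dominant pollutant is NO₂.
AQI 193: Unhealthy.

193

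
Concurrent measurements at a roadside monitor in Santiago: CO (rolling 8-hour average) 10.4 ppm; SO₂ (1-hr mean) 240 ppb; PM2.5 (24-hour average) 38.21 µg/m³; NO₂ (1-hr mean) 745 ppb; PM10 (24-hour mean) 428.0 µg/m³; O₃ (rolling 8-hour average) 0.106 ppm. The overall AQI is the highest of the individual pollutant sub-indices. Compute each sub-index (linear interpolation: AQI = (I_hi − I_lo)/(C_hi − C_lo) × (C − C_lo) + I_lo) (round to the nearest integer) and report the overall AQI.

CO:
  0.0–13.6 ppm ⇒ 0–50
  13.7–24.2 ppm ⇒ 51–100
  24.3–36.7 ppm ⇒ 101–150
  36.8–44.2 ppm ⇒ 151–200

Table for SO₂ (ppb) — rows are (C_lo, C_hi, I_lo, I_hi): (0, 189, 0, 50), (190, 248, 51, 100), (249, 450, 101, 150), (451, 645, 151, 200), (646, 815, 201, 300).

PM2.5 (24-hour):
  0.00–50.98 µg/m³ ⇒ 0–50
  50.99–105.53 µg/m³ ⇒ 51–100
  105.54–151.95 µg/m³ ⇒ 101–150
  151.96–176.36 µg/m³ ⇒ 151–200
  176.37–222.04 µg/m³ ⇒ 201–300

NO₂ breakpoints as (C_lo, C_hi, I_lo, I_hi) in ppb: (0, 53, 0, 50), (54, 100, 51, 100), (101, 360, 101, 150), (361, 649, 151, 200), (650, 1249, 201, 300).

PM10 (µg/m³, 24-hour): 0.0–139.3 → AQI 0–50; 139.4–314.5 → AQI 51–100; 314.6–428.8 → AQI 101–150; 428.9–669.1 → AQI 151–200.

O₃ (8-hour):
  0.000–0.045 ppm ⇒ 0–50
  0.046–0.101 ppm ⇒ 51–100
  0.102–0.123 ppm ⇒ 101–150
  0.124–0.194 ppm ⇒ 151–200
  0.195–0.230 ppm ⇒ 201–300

CO: row 0.0–13.6 (AQI 0–50). (50−0)·(10.4−0.0)/(13.6−0.0) + 0 = 50·10.4/13.6 + 0 ≈ 38.24 → 38.
SO₂: row 190–248 (AQI 51–100). (100−51)·(240−190)/(248−190) + 51 = 49·50/58 + 51 ≈ 93.24 → 93.
PM2.5 38.21: bracket 0.00–50.98 → index 0–50; slope 50/50.98, offset 38.21.
AQI = 0 + 50/50.98·38.21 ≈ 37.48 ⇒ 37.
NO₂: 745 ∈ [650, 1249] ↔ index [201, 300].
201 + (745−650)·(300−201)/(1249−650) = 201 + 95·99/599 ≈ 216.70, so AQI = 217.
PM10 428.0: bracket 314.6–428.8 → index 101–150; slope 49/114.2, offset 113.4.
AQI = 101 + 49/114.2·113.4 ≈ 149.66 ⇒ 150.
O₃: 0.106 lies in 0.102–0.123, so I_lo=101, I_hi=150, C_lo=0.102, C_hi=0.123.
(150−101)/(0.123−0.102) × (0.106−0.102) + 101 = 49/0.021 × 0.004 + 101 ≈ 110.33 → 110.
Sub-indices: CO→38, SO₂→93, PM2.5→37, NO₂→217, PM10→150, O₃→110. Overall AQI = max = 217; dominant pollutant is NO₂.

217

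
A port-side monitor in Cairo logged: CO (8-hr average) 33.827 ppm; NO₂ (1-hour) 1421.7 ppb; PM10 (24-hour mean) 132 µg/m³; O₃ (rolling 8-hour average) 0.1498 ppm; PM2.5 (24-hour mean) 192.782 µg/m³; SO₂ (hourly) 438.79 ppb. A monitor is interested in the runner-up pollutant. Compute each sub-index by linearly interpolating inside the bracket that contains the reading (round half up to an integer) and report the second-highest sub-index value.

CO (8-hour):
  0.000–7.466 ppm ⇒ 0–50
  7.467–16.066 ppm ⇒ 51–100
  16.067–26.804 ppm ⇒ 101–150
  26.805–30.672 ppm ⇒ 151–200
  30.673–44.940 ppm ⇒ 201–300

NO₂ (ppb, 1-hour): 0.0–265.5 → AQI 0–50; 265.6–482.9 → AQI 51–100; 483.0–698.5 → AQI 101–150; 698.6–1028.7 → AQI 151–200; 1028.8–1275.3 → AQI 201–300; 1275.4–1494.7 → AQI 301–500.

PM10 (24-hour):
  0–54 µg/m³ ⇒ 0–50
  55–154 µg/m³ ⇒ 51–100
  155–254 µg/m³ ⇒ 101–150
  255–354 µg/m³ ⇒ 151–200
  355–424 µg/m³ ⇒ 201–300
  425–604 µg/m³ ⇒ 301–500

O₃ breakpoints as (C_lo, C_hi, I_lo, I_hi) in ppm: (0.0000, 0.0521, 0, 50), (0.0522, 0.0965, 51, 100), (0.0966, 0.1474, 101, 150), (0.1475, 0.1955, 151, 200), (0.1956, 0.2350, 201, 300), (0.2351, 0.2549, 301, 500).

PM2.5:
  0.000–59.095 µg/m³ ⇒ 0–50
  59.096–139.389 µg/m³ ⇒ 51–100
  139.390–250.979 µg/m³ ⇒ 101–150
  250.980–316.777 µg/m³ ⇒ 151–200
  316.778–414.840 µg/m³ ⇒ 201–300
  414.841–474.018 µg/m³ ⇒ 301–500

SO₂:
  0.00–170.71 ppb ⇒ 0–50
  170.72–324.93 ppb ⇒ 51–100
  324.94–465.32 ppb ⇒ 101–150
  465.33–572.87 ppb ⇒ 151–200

CO: row 30.673–44.940 (AQI 201–300). (300−201)·(33.827−30.673)/(44.940−30.673) + 201 = 99·3.154/14.267 + 201 ≈ 222.89 → 223.
NO₂: row 1275.4–1494.7 (AQI 301–500). (500−301)·(1421.7−1275.4)/(1494.7−1275.4) + 301 = 199·146.3/219.3 + 301 ≈ 433.76 → 434.
PM10: 132 lies in 55–154, so I_lo=51, I_hi=100, C_lo=55, C_hi=154.
(100−51)/(154−55) × (132−55) + 51 = 49/99 × 77 + 51 ≈ 89.11 → 89.
O₃: row 0.1475–0.1955 (AQI 151–200). (200−151)·(0.1498−0.1475)/(0.1955−0.1475) + 151 = 49·0.0023/0.0480 + 151 ≈ 153.35 → 153.
PM2.5: 192.782 ∈ [139.390, 250.979] ↔ index [101, 150].
101 + (192.782−139.390)·(150−101)/(250.979−139.390) = 101 + 53.392·49/111.589 ≈ 124.45, so AQI = 124.
SO₂ 438.79: bracket 324.94–465.32 → index 101–150; slope 49/140.38, offset 113.85.
AQI = 101 + 49/140.38·113.85 ≈ 140.74 ⇒ 141.
Sub-indices: CO→223, NO₂→434, PM10→89, O₃→153, PM2.5→124, SO₂→141. Ranked high→low: 434, 223, 153, 141, 124, 89. Second-highest sub-index = 223.

223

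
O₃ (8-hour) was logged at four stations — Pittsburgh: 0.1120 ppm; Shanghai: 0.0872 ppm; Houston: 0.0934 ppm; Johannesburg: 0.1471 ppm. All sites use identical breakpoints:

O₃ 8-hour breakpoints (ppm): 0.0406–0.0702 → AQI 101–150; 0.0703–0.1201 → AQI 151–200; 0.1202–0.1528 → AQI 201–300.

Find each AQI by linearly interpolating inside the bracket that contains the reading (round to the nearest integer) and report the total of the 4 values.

Pittsburgh: row 0.0703–0.1201 (AQI 151–200). (200−151)·(0.1120−0.0703)/(0.1201−0.0703) + 151 = 49·0.0417/0.0498 + 151 ≈ 192.03 → 192.
Shanghai: row 0.0703–0.1201 (AQI 151–200). (200−151)·(0.0872−0.0703)/(0.1201−0.0703) + 151 = 49·0.0169/0.0498 + 151 ≈ 167.63 → 168.
Houston: 0.0934 ∈ [0.0703, 0.1201] ↔ index [151, 200].
151 + (0.0934−0.0703)·(200−151)/(0.1201−0.0703) = 151 + 0.0231·49/0.0498 ≈ 173.73, so AQI = 174.
Johannesburg: row 0.1202–0.1528 (AQI 201–300). (300−201)·(0.1471−0.1202)/(0.1528−0.1202) + 201 = 99·0.0269/0.0326 + 201 ≈ 282.69 → 283.
AQIs: Pittsburgh=192, Shanghai=168, Houston=174, Johannesburg=283. Sum = 192 + 168 + 174 + 283 = 817.

817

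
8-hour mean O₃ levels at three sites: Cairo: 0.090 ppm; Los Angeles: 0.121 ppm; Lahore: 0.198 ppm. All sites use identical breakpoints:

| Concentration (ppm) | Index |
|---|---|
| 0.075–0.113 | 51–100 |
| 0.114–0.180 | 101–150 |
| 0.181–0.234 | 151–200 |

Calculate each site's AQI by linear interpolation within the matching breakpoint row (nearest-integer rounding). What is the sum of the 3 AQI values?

Cairo 0.090: bracket 0.075–0.113 → index 51–100; slope 49/0.038, offset 0.015.
AQI = 51 + 49/0.038·0.015 ≈ 70.34 ⇒ 70.
Los Angeles: 0.121 lies in 0.114–0.180, so I_lo=101, I_hi=150, C_lo=0.114, C_hi=0.180.
(150−101)/(0.180−0.114) × (0.121−0.114) + 101 = 49/0.066 × 0.007 + 101 ≈ 106.20 → 106.
Lahore: 0.198 ∈ [0.181, 0.234] ↔ index [151, 200].
151 + (0.198−0.181)·(200−151)/(0.234−0.181) = 151 + 0.017·49/0.053 ≈ 166.72, so AQI = 167.
AQIs: Cairo=70, Los Angeles=106, Lahore=167. Sum = 70 + 106 + 167 = 343.

343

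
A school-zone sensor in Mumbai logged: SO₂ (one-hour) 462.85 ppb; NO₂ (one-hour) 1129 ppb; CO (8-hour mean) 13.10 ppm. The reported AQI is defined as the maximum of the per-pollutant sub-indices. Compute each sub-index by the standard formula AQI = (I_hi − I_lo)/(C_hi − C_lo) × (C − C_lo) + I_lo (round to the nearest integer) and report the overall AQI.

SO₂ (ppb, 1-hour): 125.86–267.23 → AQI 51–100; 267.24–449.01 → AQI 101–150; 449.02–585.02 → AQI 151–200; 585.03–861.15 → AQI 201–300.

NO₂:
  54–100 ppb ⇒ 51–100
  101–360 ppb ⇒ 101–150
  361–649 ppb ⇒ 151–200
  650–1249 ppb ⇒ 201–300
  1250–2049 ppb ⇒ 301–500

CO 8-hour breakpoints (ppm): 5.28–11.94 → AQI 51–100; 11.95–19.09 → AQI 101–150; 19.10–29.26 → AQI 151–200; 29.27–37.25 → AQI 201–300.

SO₂: 462.85 lies in 449.02–585.02, so I_lo=151, I_hi=200, C_lo=449.02, C_hi=585.02.
(200−151)/(585.02−449.02) × (462.85−449.02) + 151 = 49/136.00 × 13.83 + 151 ≈ 155.98 → 156.
NO₂: 1129 ∈ [650, 1249] ↔ index [201, 300].
201 + (1129−650)·(300−201)/(1249−650) = 201 + 479·99/599 ≈ 280.17, so AQI = 280.
CO: row 11.95–19.09 (AQI 101–150). (150−101)·(13.10−11.95)/(19.09−11.95) + 101 = 49·1.15/7.14 + 101 ≈ 108.89 → 109.
Sub-indices: SO₂→156, NO₂→280, CO→109. Overall AQI = max = 280; dominant pollutant is NO₂.

280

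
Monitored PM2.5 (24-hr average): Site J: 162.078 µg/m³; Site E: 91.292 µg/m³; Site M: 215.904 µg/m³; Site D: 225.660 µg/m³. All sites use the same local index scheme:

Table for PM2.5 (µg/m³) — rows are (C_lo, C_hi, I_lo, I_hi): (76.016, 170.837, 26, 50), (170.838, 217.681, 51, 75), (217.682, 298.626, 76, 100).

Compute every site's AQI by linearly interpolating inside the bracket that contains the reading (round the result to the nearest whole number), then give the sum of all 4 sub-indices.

230

Site J 162.078: bracket 76.016–170.837 → index 26–50; slope 24/94.821, offset 86.062.
AQI = 26 + 24/94.821·86.062 ≈ 47.78 ⇒ 48.
Site E: 91.292 lies in 76.016–170.837, so I_lo=26, I_hi=50, C_lo=76.016, C_hi=170.837.
(50−26)/(170.837−76.016) × (91.292−76.016) + 26 = 24/94.821 × 15.276 + 26 ≈ 29.87 → 30.
Site M: 215.904 ∈ [170.838, 217.681] ↔ index [51, 75].
51 + (215.904−170.838)·(75−51)/(217.681−170.838) = 51 + 45.066·24/46.843 ≈ 74.09, so AQI = 74.
Site D 225.660: bracket 217.682–298.626 → index 76–100; slope 24/80.944, offset 7.978.
AQI = 76 + 24/80.944·7.978 ≈ 78.37 ⇒ 78.
AQIs: Site J=48, Site E=30, Site M=74, Site D=78. Sum = 48 + 30 + 74 + 78 = 230.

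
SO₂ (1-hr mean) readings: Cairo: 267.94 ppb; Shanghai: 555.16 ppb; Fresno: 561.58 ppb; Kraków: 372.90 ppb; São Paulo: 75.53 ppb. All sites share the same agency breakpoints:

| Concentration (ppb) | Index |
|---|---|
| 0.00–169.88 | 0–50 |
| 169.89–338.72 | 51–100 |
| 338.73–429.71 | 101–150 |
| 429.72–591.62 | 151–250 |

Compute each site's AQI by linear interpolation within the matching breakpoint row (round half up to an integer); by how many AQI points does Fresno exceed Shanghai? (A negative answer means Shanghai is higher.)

4

Cairo 267.94: bracket 169.89–338.72 → index 51–100; slope 49/168.83, offset 98.05.
AQI = 51 + 49/168.83·98.05 ≈ 79.46 ⇒ 79.
Shanghai 555.16: bracket 429.72–591.62 → index 151–250; slope 99/161.90, offset 125.44.
AQI = 151 + 99/161.90·125.44 ≈ 227.71 ⇒ 228.
Fresno: 561.58 lies in 429.72–591.62, so I_lo=151, I_hi=250, C_lo=429.72, C_hi=591.62.
(250−151)/(591.62−429.72) × (561.58−429.72) + 151 = 99/161.90 × 131.86 + 151 ≈ 231.63 → 232.
Kraków: 372.90 lies in 338.73–429.71, so I_lo=101, I_hi=150, C_lo=338.73, C_hi=429.71.
(150−101)/(429.71−338.73) × (372.90−338.73) + 101 = 49/90.98 × 34.17 + 101 ≈ 119.40 → 119.
São Paulo: 75.53 lies in 0.00–169.88, so I_lo=0, I_hi=50, C_lo=0.00, C_hi=169.88.
(50−0)/(169.88−0.00) × (75.53−0.00) + 0 = 50/169.88 × 75.53 + 0 ≈ 22.23 → 22.
AQIs: Cairo=79, Shanghai=228, Fresno=232, Kraków=119, São Paulo=22. Fresno (232) − Shanghai (228) = 4.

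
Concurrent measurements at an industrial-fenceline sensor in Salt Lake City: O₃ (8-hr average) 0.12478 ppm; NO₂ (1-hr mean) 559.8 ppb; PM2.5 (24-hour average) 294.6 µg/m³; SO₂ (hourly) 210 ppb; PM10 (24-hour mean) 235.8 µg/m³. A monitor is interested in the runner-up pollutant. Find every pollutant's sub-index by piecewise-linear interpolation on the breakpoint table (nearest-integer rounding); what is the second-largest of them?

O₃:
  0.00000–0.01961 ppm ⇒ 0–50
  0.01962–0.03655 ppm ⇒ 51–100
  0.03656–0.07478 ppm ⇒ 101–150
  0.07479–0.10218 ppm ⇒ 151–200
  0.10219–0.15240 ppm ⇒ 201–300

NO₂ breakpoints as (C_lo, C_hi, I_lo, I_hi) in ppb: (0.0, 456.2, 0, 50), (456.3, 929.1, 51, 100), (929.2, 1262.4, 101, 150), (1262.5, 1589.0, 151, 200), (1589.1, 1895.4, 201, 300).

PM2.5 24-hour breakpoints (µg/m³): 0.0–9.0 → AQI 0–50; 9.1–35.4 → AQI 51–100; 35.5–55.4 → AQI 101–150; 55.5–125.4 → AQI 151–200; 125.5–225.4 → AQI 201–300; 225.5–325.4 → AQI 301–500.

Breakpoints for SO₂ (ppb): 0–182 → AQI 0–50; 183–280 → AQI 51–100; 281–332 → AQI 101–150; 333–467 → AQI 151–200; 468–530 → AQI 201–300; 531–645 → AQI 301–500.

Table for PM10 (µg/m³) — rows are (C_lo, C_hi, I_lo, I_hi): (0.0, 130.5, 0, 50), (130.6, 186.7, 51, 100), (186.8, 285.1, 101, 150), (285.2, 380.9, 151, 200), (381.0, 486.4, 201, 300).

O₃: 0.12478 ∈ [0.10219, 0.15240] ↔ index [201, 300].
201 + (0.12478−0.10219)·(300−201)/(0.15240−0.10219) = 201 + 0.02259·99/0.05021 ≈ 245.54, so AQI = 246.
NO₂: 559.8 ∈ [456.3, 929.1] ↔ index [51, 100].
51 + (559.8−456.3)·(100−51)/(929.1−456.3) = 51 + 103.5·49/472.8 ≈ 61.73, so AQI = 62.
PM2.5: 294.6 lies in 225.5–325.4, so I_lo=301, I_hi=500, C_lo=225.5, C_hi=325.4.
(500−301)/(325.4−225.5) × (294.6−225.5) + 301 = 199/99.9 × 69.1 + 301 ≈ 438.65 → 439.
SO₂: 210 lies in 183–280, so I_lo=51, I_hi=100, C_lo=183, C_hi=280.
(100−51)/(280−183) × (210−183) + 51 = 49/97 × 27 + 51 ≈ 64.64 → 65.
PM10: 235.8 ∈ [186.8, 285.1] ↔ index [101, 150].
101 + (235.8−186.8)·(150−101)/(285.1−186.8) = 101 + 49.0·49/98.3 ≈ 125.43, so AQI = 125.
Sub-indices: O₃→246, NO₂→62, PM2.5→439, SO₂→65, PM10→125. Ranked high→low: 439, 246, 125, 65, 62. Second-highest sub-index = 246.

246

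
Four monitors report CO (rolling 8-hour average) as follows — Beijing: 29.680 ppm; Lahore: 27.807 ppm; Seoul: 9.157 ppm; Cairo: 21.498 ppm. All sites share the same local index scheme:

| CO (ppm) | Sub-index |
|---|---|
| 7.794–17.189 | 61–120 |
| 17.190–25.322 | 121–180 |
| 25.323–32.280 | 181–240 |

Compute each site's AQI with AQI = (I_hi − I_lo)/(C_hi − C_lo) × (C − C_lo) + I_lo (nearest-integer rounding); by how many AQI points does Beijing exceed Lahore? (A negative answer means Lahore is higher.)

Beijing 29.680: bracket 25.323–32.280 → index 181–240; slope 59/6.957, offset 4.357.
AQI = 181 + 59/6.957·4.357 ≈ 217.95 ⇒ 218.
Lahore: 27.807 lies in 25.323–32.280, so I_lo=181, I_hi=240, C_lo=25.323, C_hi=32.280.
(240−181)/(32.280−25.323) × (27.807−25.323) + 181 = 59/6.957 × 2.484 + 181 ≈ 202.07 → 202.
Seoul 9.157: bracket 7.794–17.189 → index 61–120; slope 59/9.395, offset 1.363.
AQI = 61 + 59/9.395·1.363 ≈ 69.56 ⇒ 70.
Cairo: 21.498 lies in 17.190–25.322, so I_lo=121, I_hi=180, C_lo=17.190, C_hi=25.322.
(180−121)/(25.322−17.190) × (21.498−17.190) + 121 = 59/8.132 × 4.308 + 121 ≈ 152.26 → 152.
AQIs: Beijing=218, Lahore=202, Seoul=70, Cairo=152. Beijing (218) − Lahore (202) = 16.

16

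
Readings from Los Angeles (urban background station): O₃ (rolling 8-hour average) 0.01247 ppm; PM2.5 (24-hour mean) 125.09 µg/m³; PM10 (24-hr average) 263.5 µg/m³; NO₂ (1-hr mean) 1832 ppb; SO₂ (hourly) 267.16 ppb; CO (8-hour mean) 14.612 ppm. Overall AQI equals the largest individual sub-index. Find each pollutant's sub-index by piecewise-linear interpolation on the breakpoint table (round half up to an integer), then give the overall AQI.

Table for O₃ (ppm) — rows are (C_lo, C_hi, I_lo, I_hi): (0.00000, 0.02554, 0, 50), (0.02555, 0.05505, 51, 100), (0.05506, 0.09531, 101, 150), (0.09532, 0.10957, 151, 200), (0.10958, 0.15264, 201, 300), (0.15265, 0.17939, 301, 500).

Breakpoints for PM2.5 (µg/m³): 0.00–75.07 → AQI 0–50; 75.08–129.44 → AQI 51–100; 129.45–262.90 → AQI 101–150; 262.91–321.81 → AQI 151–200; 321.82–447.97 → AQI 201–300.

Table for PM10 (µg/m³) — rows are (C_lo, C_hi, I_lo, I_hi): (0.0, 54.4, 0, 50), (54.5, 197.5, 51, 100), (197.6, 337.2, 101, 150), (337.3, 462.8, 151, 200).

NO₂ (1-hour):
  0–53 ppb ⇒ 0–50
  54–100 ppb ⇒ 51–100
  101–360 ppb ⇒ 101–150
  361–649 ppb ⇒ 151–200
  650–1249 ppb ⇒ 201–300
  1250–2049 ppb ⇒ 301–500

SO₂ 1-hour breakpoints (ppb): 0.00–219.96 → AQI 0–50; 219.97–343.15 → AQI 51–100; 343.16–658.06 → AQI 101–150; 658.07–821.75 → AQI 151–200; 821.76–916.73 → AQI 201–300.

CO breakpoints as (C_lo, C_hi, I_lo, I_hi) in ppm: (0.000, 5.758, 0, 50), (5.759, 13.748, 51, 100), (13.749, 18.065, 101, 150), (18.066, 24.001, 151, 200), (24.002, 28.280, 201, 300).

446

O₃: 0.01247 lies in 0.00000–0.02554, so I_lo=0, I_hi=50, C_lo=0.00000, C_hi=0.02554.
(50−0)/(0.02554−0.00000) × (0.01247−0.00000) + 0 = 50/0.02554 × 0.01247 + 0 ≈ 24.41 → 24.
PM2.5: 125.09 ∈ [75.08, 129.44] ↔ index [51, 100].
51 + (125.09−75.08)·(100−51)/(129.44−75.08) = 51 + 50.01·49/54.36 ≈ 96.08, so AQI = 96.
PM10: 263.5 ∈ [197.6, 337.2] ↔ index [101, 150].
101 + (263.5−197.6)·(150−101)/(337.2−197.6) = 101 + 65.9·49/139.6 ≈ 124.13, so AQI = 124.
NO₂ 1832: bracket 1250–2049 → index 301–500; slope 199/799, offset 582.
AQI = 301 + 199/799·582 ≈ 445.95 ⇒ 446.
SO₂: 267.16 lies in 219.97–343.15, so I_lo=51, I_hi=100, C_lo=219.97, C_hi=343.15.
(100−51)/(343.15−219.97) × (267.16−219.97) + 51 = 49/123.18 × 47.19 + 51 ≈ 69.77 → 70.
CO: row 13.749–18.065 (AQI 101–150). (150−101)·(14.612−13.749)/(18.065−13.749) + 101 = 49·0.863/4.316 + 101 ≈ 110.80 → 111.
Sub-indices: O₃→24, PM2.5→96, PM10→124, NO₂→446, SO₂→70, CO→111. Overall AQI = max = 446; dominant pollutant is NO₂.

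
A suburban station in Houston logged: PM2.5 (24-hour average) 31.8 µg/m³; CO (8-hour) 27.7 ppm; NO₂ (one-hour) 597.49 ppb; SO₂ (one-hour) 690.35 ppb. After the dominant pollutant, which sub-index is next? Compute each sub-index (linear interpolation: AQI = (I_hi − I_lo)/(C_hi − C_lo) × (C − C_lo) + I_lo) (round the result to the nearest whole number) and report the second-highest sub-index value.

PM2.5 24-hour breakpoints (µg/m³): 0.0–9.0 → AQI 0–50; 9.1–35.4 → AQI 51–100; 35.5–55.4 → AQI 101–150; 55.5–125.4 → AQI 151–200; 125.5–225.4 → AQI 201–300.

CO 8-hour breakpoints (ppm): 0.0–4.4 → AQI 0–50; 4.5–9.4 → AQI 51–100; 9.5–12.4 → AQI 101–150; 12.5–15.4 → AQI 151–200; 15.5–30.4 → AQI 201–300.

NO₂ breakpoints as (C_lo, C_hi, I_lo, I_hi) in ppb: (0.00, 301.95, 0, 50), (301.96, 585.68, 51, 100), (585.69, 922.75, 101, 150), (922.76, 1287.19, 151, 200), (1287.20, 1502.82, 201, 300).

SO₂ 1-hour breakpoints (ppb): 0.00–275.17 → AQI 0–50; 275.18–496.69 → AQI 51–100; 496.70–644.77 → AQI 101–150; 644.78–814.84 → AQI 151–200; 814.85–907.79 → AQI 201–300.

PM2.5: 31.8 ∈ [9.1, 35.4] ↔ index [51, 100].
51 + (31.8−9.1)·(100−51)/(35.4−9.1) = 51 + 22.7·49/26.3 ≈ 93.29, so AQI = 93.
CO: row 15.5–30.4 (AQI 201–300). (300−201)·(27.7−15.5)/(30.4−15.5) + 201 = 99·12.2/14.9 + 201 ≈ 282.06 → 282.
NO₂: 597.49 lies in 585.69–922.75, so I_lo=101, I_hi=150, C_lo=585.69, C_hi=922.75.
(150−101)/(922.75−585.69) × (597.49−585.69) + 101 = 49/337.06 × 11.80 + 101 ≈ 102.72 → 103.
SO₂ 690.35: bracket 644.78–814.84 → index 151–200; slope 49/170.06, offset 45.57.
AQI = 151 + 49/170.06·45.57 ≈ 164.13 ⇒ 164.
Sub-indices: PM2.5→93, CO→282, NO₂→103, SO₂→164. Ranked high→low: 282, 164, 103, 93. Second-highest sub-index = 164.

164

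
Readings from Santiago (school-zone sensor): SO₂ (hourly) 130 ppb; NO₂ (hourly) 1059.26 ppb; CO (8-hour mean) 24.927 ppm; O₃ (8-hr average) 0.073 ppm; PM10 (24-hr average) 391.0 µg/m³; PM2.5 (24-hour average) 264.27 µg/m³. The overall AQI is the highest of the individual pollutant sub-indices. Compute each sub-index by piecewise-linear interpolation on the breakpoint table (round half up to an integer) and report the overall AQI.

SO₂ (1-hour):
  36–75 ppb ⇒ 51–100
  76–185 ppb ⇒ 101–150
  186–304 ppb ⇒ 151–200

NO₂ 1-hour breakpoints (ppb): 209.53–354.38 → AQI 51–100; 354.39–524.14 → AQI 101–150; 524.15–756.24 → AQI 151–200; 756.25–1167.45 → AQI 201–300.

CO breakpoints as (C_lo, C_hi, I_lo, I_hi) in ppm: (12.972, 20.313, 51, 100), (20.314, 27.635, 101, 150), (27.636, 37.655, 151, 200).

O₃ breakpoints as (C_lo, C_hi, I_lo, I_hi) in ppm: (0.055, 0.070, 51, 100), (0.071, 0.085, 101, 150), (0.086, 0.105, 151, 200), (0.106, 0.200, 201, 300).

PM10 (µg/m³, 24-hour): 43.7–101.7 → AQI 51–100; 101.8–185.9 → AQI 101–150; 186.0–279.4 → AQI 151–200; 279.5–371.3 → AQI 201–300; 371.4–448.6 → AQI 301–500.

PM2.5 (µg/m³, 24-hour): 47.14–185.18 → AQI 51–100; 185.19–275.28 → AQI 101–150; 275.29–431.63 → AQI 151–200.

352

SO₂ 130: bracket 76–185 → index 101–150; slope 49/109, offset 54.
AQI = 101 + 49/109·54 ≈ 125.28 ⇒ 125.
NO₂ 1059.26: bracket 756.25–1167.45 → index 201–300; slope 99/411.20, offset 303.01.
AQI = 201 + 99/411.20·303.01 ≈ 273.95 ⇒ 274.
CO: 24.927 ∈ [20.314, 27.635] ↔ index [101, 150].
101 + (24.927−20.314)·(150−101)/(27.635−20.314) = 101 + 4.613·49/7.321 ≈ 131.88, so AQI = 132.
O₃ 0.073: bracket 0.071–0.085 → index 101–150; slope 49/0.014, offset 0.002.
AQI = 101 + 49/0.014·0.002 ≈ 108.00 ⇒ 108.
PM10: 391.0 lies in 371.4–448.6, so I_lo=301, I_hi=500, C_lo=371.4, C_hi=448.6.
(500−301)/(448.6−371.4) × (391.0−371.4) + 301 = 199/77.2 × 19.6 + 301 ≈ 351.52 → 352.
PM2.5 264.27: bracket 185.19–275.28 → index 101–150; slope 49/90.09, offset 79.08.
AQI = 101 + 49/90.09·79.08 ≈ 144.01 ⇒ 144.
Sub-indices: SO₂→125, NO₂→274, CO→132, O₃→108, PM10→352, PM2.5→144. Overall AQI = max = 352; dominant pollutant is PM10.
AQI 352: Hazardous.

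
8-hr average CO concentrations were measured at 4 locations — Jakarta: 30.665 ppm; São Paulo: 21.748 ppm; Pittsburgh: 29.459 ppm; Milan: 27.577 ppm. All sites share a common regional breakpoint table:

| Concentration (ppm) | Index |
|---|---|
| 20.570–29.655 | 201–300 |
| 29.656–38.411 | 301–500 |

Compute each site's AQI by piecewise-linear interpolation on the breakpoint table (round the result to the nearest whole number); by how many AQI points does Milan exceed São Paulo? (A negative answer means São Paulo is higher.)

63

Jakarta 30.665: bracket 29.656–38.411 → index 301–500; slope 199/8.755, offset 1.009.
AQI = 301 + 199/8.755·1.009 ≈ 323.93 ⇒ 324.
São Paulo 21.748: bracket 20.570–29.655 → index 201–300; slope 99/9.085, offset 1.178.
AQI = 201 + 99/9.085·1.178 ≈ 213.84 ⇒ 214.
Pittsburgh: 29.459 lies in 20.570–29.655, so I_lo=201, I_hi=300, C_lo=20.570, C_hi=29.655.
(300−201)/(29.655−20.570) × (29.459−20.570) + 201 = 99/9.085 × 8.889 + 201 ≈ 297.86 → 298.
Milan: 27.577 lies in 20.570–29.655, so I_lo=201, I_hi=300, C_lo=20.570, C_hi=29.655.
(300−201)/(29.655−20.570) × (27.577−20.570) + 201 = 99/9.085 × 7.007 + 201 ≈ 277.36 → 277.
AQIs: Jakarta=324, São Paulo=214, Pittsburgh=298, Milan=277. Milan (277) − São Paulo (214) = 63.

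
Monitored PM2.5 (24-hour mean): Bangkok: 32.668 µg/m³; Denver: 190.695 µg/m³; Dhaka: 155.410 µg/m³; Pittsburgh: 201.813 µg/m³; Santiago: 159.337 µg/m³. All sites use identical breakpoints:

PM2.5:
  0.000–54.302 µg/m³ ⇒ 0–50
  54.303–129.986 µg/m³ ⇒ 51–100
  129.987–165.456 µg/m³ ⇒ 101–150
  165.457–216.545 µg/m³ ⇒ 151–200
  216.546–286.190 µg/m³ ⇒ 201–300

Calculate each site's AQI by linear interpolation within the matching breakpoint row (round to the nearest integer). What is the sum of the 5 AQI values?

669

Bangkok: 32.668 ∈ [0.000, 54.302] ↔ index [0, 50].
0 + (32.668−0.000)·(50−0)/(54.302−0.000) = 0 + 32.668·50/54.302 ≈ 30.08, so AQI = 30.
Denver: 190.695 lies in 165.457–216.545, so I_lo=151, I_hi=200, C_lo=165.457, C_hi=216.545.
(200−151)/(216.545−165.457) × (190.695−165.457) + 151 = 49/51.088 × 25.238 + 151 ≈ 175.21 → 175.
Dhaka: 155.410 ∈ [129.987, 165.456] ↔ index [101, 150].
101 + (155.410−129.987)·(150−101)/(165.456−129.987) = 101 + 25.423·49/35.469 ≈ 136.12, so AQI = 136.
Pittsburgh: 201.813 lies in 165.457–216.545, so I_lo=151, I_hi=200, C_lo=165.457, C_hi=216.545.
(200−151)/(216.545−165.457) × (201.813−165.457) + 151 = 49/51.088 × 36.356 + 151 ≈ 185.87 → 186.
Santiago: row 129.987–165.456 (AQI 101–150). (150−101)·(159.337−129.987)/(165.456−129.987) + 101 = 49·29.350/35.469 + 101 ≈ 141.55 → 142.
AQIs: Bangkok=30, Denver=175, Dhaka=136, Pittsburgh=186, Santiago=142. Sum = 30 + 175 + 136 + 186 + 142 = 669.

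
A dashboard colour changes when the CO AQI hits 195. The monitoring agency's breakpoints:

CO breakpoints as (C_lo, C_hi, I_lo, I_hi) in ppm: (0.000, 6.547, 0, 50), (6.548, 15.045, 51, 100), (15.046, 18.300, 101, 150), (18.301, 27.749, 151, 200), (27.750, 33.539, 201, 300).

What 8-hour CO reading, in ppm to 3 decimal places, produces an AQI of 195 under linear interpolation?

AQI 195 lies in the 151–200 band, which corresponds to 18.301–27.749 ppm.
C = 18.301 + (195−151)×(27.749−18.301)/(200−151) = 18.301 + 44×9.448/49 ≈ 26.78492 ppm → 26.785 ppm to 3 dp.

26.785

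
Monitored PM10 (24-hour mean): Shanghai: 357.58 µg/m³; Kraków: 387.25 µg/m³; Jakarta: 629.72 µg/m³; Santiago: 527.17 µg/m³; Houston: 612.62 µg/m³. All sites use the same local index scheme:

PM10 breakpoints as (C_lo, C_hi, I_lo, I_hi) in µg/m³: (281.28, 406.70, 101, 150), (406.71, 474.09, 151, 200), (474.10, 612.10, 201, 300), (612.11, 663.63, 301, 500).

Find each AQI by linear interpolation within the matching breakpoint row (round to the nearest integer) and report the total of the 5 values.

1184

Shanghai: row 281.28–406.70 (AQI 101–150). (150−101)·(357.58−281.28)/(406.70−281.28) + 101 = 49·76.30/125.42 + 101 ≈ 130.81 → 131.
Kraków: 387.25 lies in 281.28–406.70, so I_lo=101, I_hi=150, C_lo=281.28, C_hi=406.70.
(150−101)/(406.70−281.28) × (387.25−281.28) + 101 = 49/125.42 × 105.97 + 101 ≈ 142.40 → 142.
Jakarta 629.72: bracket 612.11–663.63 → index 301–500; slope 199/51.52, offset 17.61.
AQI = 301 + 199/51.52·17.61 ≈ 369.02 ⇒ 369.
Santiago: row 474.10–612.10 (AQI 201–300). (300−201)·(527.17−474.10)/(612.10−474.10) + 201 = 99·53.07/138.00 + 201 ≈ 239.07 → 239.
Houston: 612.62 lies in 612.11–663.63, so I_lo=301, I_hi=500, C_lo=612.11, C_hi=663.63.
(500−301)/(663.63−612.11) × (612.62−612.11) + 301 = 199/51.52 × 0.51 + 301 ≈ 302.97 → 303.
AQIs: Shanghai=131, Kraków=142, Jakarta=369, Santiago=239, Houston=303. Sum = 131 + 142 + 369 + 239 + 303 = 1184.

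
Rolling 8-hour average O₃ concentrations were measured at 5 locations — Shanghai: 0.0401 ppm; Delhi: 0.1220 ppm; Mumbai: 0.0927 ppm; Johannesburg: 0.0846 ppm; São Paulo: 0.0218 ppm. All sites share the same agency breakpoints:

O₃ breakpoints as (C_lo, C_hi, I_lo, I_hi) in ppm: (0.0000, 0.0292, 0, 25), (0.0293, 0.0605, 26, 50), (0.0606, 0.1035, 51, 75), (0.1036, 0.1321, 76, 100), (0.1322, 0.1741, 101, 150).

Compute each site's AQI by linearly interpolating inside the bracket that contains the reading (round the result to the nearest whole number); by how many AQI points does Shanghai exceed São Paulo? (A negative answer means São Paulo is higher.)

15

Shanghai: 0.0401 ∈ [0.0293, 0.0605] ↔ index [26, 50].
26 + (0.0401−0.0293)·(50−26)/(0.0605−0.0293) = 26 + 0.0108·24/0.0312 ≈ 34.31, so AQI = 34.
Delhi: 0.1220 ∈ [0.1036, 0.1321] ↔ index [76, 100].
76 + (0.1220−0.1036)·(100−76)/(0.1321−0.1036) = 76 + 0.0184·24/0.0285 ≈ 91.49, so AQI = 91.
Mumbai: 0.0927 ∈ [0.0606, 0.1035] ↔ index [51, 75].
51 + (0.0927−0.0606)·(75−51)/(0.1035−0.0606) = 51 + 0.0321·24/0.0429 ≈ 68.96, so AQI = 69.
Johannesburg: 0.0846 lies in 0.0606–0.1035, so I_lo=51, I_hi=75, C_lo=0.0606, C_hi=0.1035.
(75−51)/(0.1035−0.0606) × (0.0846−0.0606) + 51 = 24/0.0429 × 0.0240 + 51 ≈ 64.43 → 64.
São Paulo: row 0.0000–0.0292 (AQI 0–25). (25−0)·(0.0218−0.0000)/(0.0292−0.0000) + 0 = 25·0.0218/0.0292 + 0 ≈ 18.66 → 19.
AQIs: Shanghai=34, Delhi=91, Mumbai=69, Johannesburg=64, São Paulo=19. Shanghai (34) − São Paulo (19) = 15.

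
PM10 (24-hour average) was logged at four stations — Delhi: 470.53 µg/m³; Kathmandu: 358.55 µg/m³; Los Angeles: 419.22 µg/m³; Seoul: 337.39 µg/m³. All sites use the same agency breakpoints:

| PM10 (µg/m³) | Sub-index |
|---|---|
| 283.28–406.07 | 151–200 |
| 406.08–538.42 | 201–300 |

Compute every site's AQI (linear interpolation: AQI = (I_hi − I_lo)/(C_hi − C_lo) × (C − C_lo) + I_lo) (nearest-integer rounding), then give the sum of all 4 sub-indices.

814

Delhi 470.53: bracket 406.08–538.42 → index 201–300; slope 99/132.34, offset 64.45.
AQI = 201 + 99/132.34·64.45 ≈ 249.21 ⇒ 249.
Kathmandu 358.55: bracket 283.28–406.07 → index 151–200; slope 49/122.79, offset 75.27.
AQI = 151 + 49/122.79·75.27 ≈ 181.04 ⇒ 181.
Los Angeles 419.22: bracket 406.08–538.42 → index 201–300; slope 99/132.34, offset 13.14.
AQI = 201 + 99/132.34·13.14 ≈ 210.83 ⇒ 211.
Seoul: 337.39 ∈ [283.28, 406.07] ↔ index [151, 200].
151 + (337.39−283.28)·(200−151)/(406.07−283.28) = 151 + 54.11·49/122.79 ≈ 172.59, so AQI = 173.
AQIs: Delhi=249, Kathmandu=181, Los Angeles=211, Seoul=173. Sum = 249 + 181 + 211 + 173 = 814.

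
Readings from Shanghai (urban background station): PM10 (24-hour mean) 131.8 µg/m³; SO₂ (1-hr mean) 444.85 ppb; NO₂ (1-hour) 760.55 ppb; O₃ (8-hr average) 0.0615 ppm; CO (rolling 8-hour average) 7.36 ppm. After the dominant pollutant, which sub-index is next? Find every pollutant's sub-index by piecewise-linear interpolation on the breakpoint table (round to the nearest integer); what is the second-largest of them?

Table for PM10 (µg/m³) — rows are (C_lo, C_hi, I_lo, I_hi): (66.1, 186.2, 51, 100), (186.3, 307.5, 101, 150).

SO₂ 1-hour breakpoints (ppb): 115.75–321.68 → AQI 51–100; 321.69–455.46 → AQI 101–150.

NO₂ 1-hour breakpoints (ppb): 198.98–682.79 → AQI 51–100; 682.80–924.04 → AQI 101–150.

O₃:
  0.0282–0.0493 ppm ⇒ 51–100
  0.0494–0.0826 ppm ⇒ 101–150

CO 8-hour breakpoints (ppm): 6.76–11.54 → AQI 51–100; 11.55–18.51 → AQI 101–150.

PM10: 131.8 ∈ [66.1, 186.2] ↔ index [51, 100].
51 + (131.8−66.1)·(100−51)/(186.2−66.1) = 51 + 65.7·49/120.1 ≈ 77.81, so AQI = 78.
SO₂: 444.85 ∈ [321.69, 455.46] ↔ index [101, 150].
101 + (444.85−321.69)·(150−101)/(455.46−321.69) = 101 + 123.16·49/133.77 ≈ 146.11, so AQI = 146.
NO₂ 760.55: bracket 682.80–924.04 → index 101–150; slope 49/241.24, offset 77.75.
AQI = 101 + 49/241.24·77.75 ≈ 116.79 ⇒ 117.
O₃: row 0.0494–0.0826 (AQI 101–150). (150−101)·(0.0615−0.0494)/(0.0826−0.0494) + 101 = 49·0.0121/0.0332 + 101 ≈ 118.86 → 119.
CO: 7.36 lies in 6.76–11.54, so I_lo=51, I_hi=100, C_lo=6.76, C_hi=11.54.
(100−51)/(11.54−6.76) × (7.36−6.76) + 51 = 49/4.78 × 0.60 + 51 ≈ 57.15 → 57.
Sub-indices: PM10→78, SO₂→146, NO₂→117, O₃→119, CO→57. Ranked high→low: 146, 119, 117, 78, 57. Second-highest sub-index = 119.

119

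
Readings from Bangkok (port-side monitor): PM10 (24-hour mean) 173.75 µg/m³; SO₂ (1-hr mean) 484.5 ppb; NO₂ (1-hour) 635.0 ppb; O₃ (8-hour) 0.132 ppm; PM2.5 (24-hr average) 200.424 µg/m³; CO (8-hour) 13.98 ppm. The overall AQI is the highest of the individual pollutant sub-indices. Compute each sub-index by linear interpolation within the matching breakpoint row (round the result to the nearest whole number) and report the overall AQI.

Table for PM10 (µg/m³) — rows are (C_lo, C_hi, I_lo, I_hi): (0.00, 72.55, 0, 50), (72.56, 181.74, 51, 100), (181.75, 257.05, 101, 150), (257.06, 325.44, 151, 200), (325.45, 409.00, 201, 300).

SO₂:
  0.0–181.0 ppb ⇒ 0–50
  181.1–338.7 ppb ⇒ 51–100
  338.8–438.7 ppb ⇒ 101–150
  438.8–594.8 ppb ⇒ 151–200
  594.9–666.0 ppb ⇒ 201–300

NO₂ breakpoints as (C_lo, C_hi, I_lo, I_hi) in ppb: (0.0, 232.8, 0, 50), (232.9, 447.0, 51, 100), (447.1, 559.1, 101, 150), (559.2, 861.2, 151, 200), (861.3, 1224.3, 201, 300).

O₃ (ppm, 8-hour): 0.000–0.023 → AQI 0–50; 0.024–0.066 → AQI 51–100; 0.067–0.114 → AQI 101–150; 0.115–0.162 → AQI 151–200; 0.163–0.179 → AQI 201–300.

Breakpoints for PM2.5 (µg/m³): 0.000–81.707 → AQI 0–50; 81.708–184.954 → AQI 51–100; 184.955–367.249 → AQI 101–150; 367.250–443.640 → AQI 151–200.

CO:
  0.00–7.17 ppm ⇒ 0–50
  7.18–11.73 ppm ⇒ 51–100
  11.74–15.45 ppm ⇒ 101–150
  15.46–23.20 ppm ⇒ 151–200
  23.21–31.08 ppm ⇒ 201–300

PM10: 173.75 lies in 72.56–181.74, so I_lo=51, I_hi=100, C_lo=72.56, C_hi=181.74.
(100−51)/(181.74−72.56) × (173.75−72.56) + 51 = 49/109.18 × 101.19 + 51 ≈ 96.41 → 96.
SO₂: 484.5 lies in 438.8–594.8, so I_lo=151, I_hi=200, C_lo=438.8, C_hi=594.8.
(200−151)/(594.8−438.8) × (484.5−438.8) + 151 = 49/156.0 × 45.7 + 151 ≈ 165.35 → 165.
NO₂: row 559.2–861.2 (AQI 151–200). (200−151)·(635.0−559.2)/(861.2−559.2) + 151 = 49·75.8/302.0 + 151 ≈ 163.30 → 163.
O₃: row 0.115–0.162 (AQI 151–200). (200−151)·(0.132−0.115)/(0.162−0.115) + 151 = 49·0.017/0.047 + 151 ≈ 168.72 → 169.
PM2.5: row 184.955–367.249 (AQI 101–150). (150−101)·(200.424−184.955)/(367.249−184.955) + 101 = 49·15.469/182.294 + 101 ≈ 105.16 → 105.
CO 13.98: bracket 11.74–15.45 → index 101–150; slope 49/3.71, offset 2.24.
AQI = 101 + 49/3.71·2.24 ≈ 130.58 ⇒ 131.
Sub-indices: PM10→96, SO₂→165, NO₂→163, O₃→169, PM2.5→105, CO→131. Overall AQI = max = 169; dominant pollutant is O₃.

169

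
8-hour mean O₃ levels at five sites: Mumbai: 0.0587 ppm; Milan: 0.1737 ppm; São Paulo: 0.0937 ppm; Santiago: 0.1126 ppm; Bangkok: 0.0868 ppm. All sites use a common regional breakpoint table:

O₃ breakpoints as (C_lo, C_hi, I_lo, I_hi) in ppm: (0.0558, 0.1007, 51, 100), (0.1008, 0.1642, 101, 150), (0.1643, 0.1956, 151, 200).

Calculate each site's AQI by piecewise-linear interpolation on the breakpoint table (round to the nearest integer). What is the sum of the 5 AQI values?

507

Mumbai 0.0587: bracket 0.0558–0.1007 → index 51–100; slope 49/0.0449, offset 0.0029.
AQI = 51 + 49/0.0449·0.0029 ≈ 54.16 ⇒ 54.
Milan: row 0.1643–0.1956 (AQI 151–200). (200−151)·(0.1737−0.1643)/(0.1956−0.1643) + 151 = 49·0.0094/0.0313 + 151 ≈ 165.72 → 166.
São Paulo: 0.0937 ∈ [0.0558, 0.1007] ↔ index [51, 100].
51 + (0.0937−0.0558)·(100−51)/(0.1007−0.0558) = 51 + 0.0379·49/0.0449 ≈ 92.36, so AQI = 92.
Santiago 0.1126: bracket 0.1008–0.1642 → index 101–150; slope 49/0.0634, offset 0.0118.
AQI = 101 + 49/0.0634·0.0118 ≈ 110.12 ⇒ 110.
Bangkok: row 0.0558–0.1007 (AQI 51–100). (100−51)·(0.0868−0.0558)/(0.1007−0.0558) + 51 = 49·0.0310/0.0449 + 51 ≈ 84.83 → 85.
AQIs: Mumbai=54, Milan=166, São Paulo=92, Santiago=110, Bangkok=85. Sum = 54 + 166 + 92 + 110 + 85 = 507.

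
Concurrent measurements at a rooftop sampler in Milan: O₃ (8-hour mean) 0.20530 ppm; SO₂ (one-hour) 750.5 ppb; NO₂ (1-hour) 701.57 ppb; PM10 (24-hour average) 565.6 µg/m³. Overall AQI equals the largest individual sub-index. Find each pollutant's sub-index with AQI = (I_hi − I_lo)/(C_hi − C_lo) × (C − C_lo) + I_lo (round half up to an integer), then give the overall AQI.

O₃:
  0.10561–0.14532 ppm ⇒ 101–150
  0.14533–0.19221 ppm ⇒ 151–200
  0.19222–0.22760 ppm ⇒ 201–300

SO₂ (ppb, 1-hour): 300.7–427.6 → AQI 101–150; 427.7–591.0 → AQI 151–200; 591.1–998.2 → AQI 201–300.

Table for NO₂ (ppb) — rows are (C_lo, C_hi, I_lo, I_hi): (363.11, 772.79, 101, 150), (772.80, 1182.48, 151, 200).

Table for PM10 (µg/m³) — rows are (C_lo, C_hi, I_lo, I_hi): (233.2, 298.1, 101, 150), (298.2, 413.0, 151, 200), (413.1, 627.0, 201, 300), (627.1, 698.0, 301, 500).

272

O₃: 0.20530 lies in 0.19222–0.22760, so I_lo=201, I_hi=300, C_lo=0.19222, C_hi=0.22760.
(300−201)/(0.22760−0.19222) × (0.20530−0.19222) + 201 = 99/0.03538 × 0.01308 + 201 ≈ 237.60 → 238.
SO₂: 750.5 ∈ [591.1, 998.2] ↔ index [201, 300].
201 + (750.5−591.1)·(300−201)/(998.2−591.1) = 201 + 159.4·99/407.1 ≈ 239.76, so AQI = 240.
NO₂: row 363.11–772.79 (AQI 101–150). (150−101)·(701.57−363.11)/(772.79−363.11) + 101 = 49·338.46/409.68 + 101 ≈ 141.48 → 141.
PM10: row 413.1–627.0 (AQI 201–300). (300−201)·(565.6−413.1)/(627.0−413.1) + 201 = 99·152.5/213.9 + 201 ≈ 271.58 → 272.
Sub-indices: O₃→238, SO₂→240, NO₂→141, PM10→272. Overall AQI = max = 272; dominant pollutant is PM10.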